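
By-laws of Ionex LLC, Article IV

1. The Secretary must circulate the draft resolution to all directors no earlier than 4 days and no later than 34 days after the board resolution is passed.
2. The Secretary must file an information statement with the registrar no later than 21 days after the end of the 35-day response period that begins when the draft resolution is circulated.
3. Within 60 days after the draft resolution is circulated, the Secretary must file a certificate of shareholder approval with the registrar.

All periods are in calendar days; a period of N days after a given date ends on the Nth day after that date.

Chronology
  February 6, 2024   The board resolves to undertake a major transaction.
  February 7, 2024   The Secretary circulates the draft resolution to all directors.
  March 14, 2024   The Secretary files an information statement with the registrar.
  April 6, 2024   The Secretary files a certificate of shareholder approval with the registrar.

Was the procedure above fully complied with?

No

Step 1 — 4 and 34 days from February 6, 2024 (when the board resolution is passed) are February 10, 2024 and March 11, 2024 respectively; February 7, 2024 is 3 days too early.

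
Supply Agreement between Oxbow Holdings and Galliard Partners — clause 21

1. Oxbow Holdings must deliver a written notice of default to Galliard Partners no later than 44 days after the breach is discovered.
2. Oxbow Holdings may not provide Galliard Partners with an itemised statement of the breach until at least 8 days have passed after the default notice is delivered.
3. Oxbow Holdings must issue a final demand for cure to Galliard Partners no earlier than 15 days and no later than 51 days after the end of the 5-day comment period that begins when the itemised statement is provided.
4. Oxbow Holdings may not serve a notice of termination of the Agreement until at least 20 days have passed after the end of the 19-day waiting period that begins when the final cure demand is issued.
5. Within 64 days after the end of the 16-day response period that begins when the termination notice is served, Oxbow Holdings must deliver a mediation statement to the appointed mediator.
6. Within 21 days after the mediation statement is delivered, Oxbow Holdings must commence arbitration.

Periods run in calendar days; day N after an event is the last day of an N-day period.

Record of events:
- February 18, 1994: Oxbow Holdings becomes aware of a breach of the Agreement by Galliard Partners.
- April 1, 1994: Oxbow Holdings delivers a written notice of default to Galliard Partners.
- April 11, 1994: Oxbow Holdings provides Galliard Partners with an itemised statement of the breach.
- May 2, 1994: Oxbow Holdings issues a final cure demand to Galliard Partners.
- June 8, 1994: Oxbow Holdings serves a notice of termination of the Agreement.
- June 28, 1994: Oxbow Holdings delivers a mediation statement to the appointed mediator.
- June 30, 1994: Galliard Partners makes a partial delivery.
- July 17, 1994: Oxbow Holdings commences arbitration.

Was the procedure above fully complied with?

Step 1: 44 days after February 18, 1994 (when the breach is discovered) is April 3, 1994; done April 1, 1994 — timely.
Step 2: the earliest permitted date is 8 days after April 1, 1994 (when the default notice is delivered), i.e. April 9, 1994; April 11, 1994 is on or after that date.
Step 3: the window is 15–51 days after April 16, 1994 (end of the 5-day comment period, which began when the itemised statement is provided on April 11, 1994), so May 1, 1994 through June 6, 1994; done May 2, 1994 — within the window.
Step 4: the earliest permitted date is 20 days after May 21, 1994 (end of the 19-day waiting period, which began when the final cure demand is issued on May 2, 1994), i.e. June 10, 1994; June 8, 1994 is 2 days before the earliest permitted date.

No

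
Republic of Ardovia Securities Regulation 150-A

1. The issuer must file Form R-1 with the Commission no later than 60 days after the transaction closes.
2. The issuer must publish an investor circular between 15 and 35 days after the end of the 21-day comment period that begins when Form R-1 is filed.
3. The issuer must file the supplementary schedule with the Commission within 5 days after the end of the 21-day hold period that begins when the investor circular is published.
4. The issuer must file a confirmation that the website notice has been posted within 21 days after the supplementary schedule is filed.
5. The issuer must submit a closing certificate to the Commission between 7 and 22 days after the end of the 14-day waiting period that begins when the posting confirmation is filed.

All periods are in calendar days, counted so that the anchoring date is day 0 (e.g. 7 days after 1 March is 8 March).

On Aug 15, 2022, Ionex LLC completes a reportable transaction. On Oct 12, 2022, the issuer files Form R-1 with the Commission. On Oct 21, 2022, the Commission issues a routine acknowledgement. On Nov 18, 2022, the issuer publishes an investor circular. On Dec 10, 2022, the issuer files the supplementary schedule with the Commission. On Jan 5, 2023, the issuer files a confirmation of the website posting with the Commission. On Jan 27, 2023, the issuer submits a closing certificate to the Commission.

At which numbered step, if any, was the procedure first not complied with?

(1) due by Aug 15, 2022 + 60 days = Oct 14, 2022; done Oct 12, 2022 — timely.
(2) the permitted window runs from Nov 2, 2022 + 15 = Nov 17, 2022 to Nov 2, 2022 + 35 = Dec 7, 2022; done Nov 18, 2022, which is between those dates.
(3) due by Dec 9, 2022 + 5 days = Dec 14, 2022; done Dec 10, 2022 — timely.
(4) due by Dec 10, 2022 + 21 days = Dec 31, 2022; done Jan 5, 2023 — 5 days late.
No need to go further; step 4 was not satisfied.

Step 4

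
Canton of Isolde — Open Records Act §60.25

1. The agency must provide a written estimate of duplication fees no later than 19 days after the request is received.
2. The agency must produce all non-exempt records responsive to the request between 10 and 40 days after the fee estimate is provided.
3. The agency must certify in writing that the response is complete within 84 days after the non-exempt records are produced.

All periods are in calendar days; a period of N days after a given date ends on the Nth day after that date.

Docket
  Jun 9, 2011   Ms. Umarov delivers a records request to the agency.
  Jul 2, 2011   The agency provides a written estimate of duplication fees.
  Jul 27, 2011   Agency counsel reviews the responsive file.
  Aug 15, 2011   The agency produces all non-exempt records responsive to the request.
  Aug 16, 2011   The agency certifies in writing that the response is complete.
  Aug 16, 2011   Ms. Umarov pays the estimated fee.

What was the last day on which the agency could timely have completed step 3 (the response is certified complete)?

Nov 7, 2011

Step 3 runs from Aug 15, 2011, when the non-exempt records are produced. 84 days after Aug 15, 2011 is Nov 7, 2011.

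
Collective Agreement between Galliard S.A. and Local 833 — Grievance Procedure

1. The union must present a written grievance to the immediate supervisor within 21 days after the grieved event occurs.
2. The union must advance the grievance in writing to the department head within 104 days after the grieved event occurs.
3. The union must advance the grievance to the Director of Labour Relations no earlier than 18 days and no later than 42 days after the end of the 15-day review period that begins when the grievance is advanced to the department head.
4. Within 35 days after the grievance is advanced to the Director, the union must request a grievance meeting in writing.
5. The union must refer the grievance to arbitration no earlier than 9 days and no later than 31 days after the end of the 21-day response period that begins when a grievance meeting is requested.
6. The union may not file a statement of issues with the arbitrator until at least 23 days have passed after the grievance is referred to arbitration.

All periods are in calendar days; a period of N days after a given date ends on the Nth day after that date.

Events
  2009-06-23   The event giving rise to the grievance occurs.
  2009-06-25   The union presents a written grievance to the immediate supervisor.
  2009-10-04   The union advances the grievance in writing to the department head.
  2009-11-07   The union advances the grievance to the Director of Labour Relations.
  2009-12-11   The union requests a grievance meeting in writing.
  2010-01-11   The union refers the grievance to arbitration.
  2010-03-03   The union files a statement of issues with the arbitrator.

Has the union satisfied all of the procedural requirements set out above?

Step 1 — counting 21 days from 2009-06-23 (when the grieved event occurs) gives a deadline of 2009-07-14; completed 2009-06-25, before the deadline.
Step 2 — counting 104 days from 2009-06-23 (when the grieved event occurs) gives a deadline of 2009-10-05; done 2009-10-04 — timely.
Step 3 — 18 and 42 days from 2009-10-19 (end of the 15-day review period, which began when the grievance is advanced to the department head on 2009-10-04) are 2009-11-06 and 2009-11-30 respectively; done 2009-11-07 — within the window.
Step 4 — counting 35 days from 2009-11-07 (when the grievance is advanced to the Director) gives a deadline of 2009-12-12; completed 2009-12-11, before the deadline.
Step 5 — 9 and 31 days from 2010-01-01 (end of the 21-day response period, which began when a grievance meeting is requested on 2009-12-11) are 2010-01-10 and 2010-02-01 respectively; 2010-01-11 falls inside that range.
Step 6 — must wait 23 days from 2010-01-11 (when the grievance is referred to arbitration), so not before 2010-02-03; done 2010-03-03 — permitted.

Yes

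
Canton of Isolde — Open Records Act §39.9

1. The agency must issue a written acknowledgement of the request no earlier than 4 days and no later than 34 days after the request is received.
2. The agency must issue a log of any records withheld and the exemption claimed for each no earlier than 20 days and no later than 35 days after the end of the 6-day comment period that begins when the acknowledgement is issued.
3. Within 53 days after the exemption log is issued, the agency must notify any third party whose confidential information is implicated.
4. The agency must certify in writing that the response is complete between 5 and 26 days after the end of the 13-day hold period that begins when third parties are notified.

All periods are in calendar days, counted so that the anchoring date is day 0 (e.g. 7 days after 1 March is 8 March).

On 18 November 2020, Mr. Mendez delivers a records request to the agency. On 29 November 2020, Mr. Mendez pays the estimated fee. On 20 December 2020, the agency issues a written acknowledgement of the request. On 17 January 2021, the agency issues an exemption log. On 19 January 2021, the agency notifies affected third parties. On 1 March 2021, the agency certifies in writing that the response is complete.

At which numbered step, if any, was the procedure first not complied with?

Step 4

Step 1 — 4 and 34 days from 18 November 2020 (when the request is received) are 22 November 2020 and 22 December 2020 respectively; 20 December 2020 falls inside that range.
Step 2 — 20 and 35 days from 26 December 2020 (end of the 6-day comment period, which began when the acknowledgement is issued on 20 December 2020) are 15 January 2021 and 30 January 2021 respectively; done 17 January 2021 — within the window.
Step 3 — counting 53 days from 17 January 2021 (when the exemption log is issued) gives a deadline of 11 March 2021; 19 January 2021 is within that limit.
Step 4 — 5 and 26 days from 1 February 2021 (end of the 13-day hold period, which began when third parties are notified on 19 January 2021) are 6 February 2021 and 27 February 2021 respectively; done 1 March 2021 — 2 days after the window closed.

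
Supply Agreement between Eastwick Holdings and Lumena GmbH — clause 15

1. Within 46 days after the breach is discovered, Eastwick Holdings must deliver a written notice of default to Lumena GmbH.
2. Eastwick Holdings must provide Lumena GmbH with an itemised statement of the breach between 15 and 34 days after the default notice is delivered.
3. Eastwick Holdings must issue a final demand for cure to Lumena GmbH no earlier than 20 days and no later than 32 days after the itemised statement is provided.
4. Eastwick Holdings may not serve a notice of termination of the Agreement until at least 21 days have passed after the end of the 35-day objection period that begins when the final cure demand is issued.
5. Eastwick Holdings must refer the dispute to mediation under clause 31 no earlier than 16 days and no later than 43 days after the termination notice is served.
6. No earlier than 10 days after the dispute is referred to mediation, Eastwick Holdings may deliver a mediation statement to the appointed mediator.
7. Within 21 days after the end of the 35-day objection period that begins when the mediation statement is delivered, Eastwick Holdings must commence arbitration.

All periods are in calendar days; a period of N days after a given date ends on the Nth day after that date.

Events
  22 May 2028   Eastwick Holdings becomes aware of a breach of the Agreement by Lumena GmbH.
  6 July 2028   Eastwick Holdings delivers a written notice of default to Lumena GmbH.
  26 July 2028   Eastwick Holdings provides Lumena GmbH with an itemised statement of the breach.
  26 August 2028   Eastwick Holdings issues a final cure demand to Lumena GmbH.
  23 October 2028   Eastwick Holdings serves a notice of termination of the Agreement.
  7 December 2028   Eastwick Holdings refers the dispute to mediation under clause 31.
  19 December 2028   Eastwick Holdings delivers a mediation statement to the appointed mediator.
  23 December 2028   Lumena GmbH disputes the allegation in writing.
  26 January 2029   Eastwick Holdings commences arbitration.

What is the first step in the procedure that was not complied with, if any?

Step 5

Step 1 — counting 46 days from 22 May 2028 (when the breach is discovered) gives a deadline of 7 July 2028; done 6 July 2028 — timely.
Step 2 — 15 and 34 days from 6 July 2028 (when the default notice is delivered) are 21 July 2028 and 9 August 2028 respectively; done 26 July 2028, which is between those dates.
Step 3 — 20 and 32 days from 26 July 2028 (when the itemised statement is provided) are 15 August 2028 and 27 August 2028 respectively; done 26 August 2028 — within the window.
Step 4 — must wait 21 days from 30 September 2028 (end of the 35-day objection period, which began when the final cure demand is issued on 26 August 2028), so not before 21 October 2028; 23 October 2028 is on or after that date.
Step 5 — 16 and 43 days from 23 October 2028 (when the termination notice is served) are 8 November 2028 and 5 December 2028 respectively; 7 December 2028 is 2 days past the end of the window.
That is the first point of non-compliance.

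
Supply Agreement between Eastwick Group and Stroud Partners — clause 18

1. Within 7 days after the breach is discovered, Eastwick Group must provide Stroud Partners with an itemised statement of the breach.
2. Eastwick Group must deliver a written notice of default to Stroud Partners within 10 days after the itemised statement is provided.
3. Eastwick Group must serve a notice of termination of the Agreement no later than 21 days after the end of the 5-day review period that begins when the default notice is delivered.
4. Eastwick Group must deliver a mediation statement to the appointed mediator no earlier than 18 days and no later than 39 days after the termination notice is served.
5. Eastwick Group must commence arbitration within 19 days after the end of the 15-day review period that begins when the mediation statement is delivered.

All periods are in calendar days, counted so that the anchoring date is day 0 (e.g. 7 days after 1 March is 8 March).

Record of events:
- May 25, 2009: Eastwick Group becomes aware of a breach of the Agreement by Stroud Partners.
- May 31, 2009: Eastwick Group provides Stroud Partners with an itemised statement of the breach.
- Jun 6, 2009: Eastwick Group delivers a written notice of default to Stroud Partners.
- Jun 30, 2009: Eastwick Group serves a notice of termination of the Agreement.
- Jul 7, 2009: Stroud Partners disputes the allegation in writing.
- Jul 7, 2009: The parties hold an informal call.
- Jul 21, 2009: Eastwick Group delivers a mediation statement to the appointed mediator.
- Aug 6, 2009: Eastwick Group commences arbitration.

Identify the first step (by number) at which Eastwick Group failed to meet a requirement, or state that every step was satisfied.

None — every step was satisfied

(1) due by May 25, 2009 + 7 days = Jun 1, 2009; completed May 31, 2009, before the deadline.
(2) due by May 31, 2009 + 10 days = Jun 10, 2009; done Jun 6, 2009 — timely.
(3) due by Jun 11, 2009 + 21 days = Jul 2, 2009; Jun 30, 2009 is within that limit.
(4) the permitted window runs from Jun 30, 2009 + 18 = Jul 18, 2009 to Jun 30, 2009 + 39 = Aug 8, 2009; Jul 21, 2009 falls inside that range.
(5) due by Aug 5, 2009 + 19 days = Aug 24, 2009; done Aug 6, 2009 — timely.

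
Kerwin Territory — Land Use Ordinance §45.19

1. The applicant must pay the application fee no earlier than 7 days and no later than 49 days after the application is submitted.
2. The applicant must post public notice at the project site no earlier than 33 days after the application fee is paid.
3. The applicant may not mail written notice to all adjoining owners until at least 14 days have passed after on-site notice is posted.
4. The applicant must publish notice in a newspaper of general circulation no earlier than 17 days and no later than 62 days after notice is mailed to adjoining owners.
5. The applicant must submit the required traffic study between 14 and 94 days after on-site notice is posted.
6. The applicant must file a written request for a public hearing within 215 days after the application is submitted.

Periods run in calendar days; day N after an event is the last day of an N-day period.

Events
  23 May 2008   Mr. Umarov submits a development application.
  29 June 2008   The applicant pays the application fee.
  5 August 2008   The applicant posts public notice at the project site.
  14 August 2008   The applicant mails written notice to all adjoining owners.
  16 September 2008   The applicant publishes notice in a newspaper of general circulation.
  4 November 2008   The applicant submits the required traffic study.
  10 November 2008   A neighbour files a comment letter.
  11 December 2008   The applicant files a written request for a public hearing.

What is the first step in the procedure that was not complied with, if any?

Step 1 — 7 and 49 days from 23 May 2008 (when the application is submitted) are 30 May 2008 and 11 July 2008 respectively; 29 June 2008 falls inside that range.
Step 2 — must wait 33 days from 29 June 2008 (when the application fee is paid), so not before 1 August 2008; done 5 August 2008 — permitted.
Step 3 — must wait 14 days from 5 August 2008 (when on-site notice is posted), so not before 19 August 2008; 14 August 2008 is 5 days before the earliest permitted date.

Step 3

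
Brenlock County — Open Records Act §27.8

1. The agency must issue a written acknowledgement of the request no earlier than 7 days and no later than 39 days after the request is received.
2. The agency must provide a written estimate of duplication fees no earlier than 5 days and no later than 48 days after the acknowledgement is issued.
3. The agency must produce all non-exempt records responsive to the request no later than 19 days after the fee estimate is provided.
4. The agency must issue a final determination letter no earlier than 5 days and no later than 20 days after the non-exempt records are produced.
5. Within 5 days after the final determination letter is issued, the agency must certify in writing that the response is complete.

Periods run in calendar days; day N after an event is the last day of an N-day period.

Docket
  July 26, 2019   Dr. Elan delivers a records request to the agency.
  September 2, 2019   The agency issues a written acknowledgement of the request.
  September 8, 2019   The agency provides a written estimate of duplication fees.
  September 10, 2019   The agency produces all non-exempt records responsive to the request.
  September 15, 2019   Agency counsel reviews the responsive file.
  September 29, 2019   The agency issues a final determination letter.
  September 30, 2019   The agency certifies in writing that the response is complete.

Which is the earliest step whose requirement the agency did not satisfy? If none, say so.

Step 1: the window is 7–39 days after July 26, 2019 (when the request is received), so August 2, 2019 through September 3, 2019; done September 2, 2019 — within the window.
Step 2: the window is 5–48 days after September 2, 2019 (when the acknowledgement is issued), so September 7, 2019 through October 20, 2019; done September 8, 2019 — within the window.
Step 3: 19 days after September 8, 2019 (when the fee estimate is provided) is September 27, 2019; done September 10, 2019 — timely.
Step 4: the window is 5–20 days after September 10, 2019 (when the non-exempt records are produced), so September 15, 2019 through September 30, 2019; done September 29, 2019 — within the window.
Step 5: 5 days after September 29, 2019 (when the final determination letter is issued) is October 4, 2019; September 30, 2019 is within that limit.

None — every step was satisfied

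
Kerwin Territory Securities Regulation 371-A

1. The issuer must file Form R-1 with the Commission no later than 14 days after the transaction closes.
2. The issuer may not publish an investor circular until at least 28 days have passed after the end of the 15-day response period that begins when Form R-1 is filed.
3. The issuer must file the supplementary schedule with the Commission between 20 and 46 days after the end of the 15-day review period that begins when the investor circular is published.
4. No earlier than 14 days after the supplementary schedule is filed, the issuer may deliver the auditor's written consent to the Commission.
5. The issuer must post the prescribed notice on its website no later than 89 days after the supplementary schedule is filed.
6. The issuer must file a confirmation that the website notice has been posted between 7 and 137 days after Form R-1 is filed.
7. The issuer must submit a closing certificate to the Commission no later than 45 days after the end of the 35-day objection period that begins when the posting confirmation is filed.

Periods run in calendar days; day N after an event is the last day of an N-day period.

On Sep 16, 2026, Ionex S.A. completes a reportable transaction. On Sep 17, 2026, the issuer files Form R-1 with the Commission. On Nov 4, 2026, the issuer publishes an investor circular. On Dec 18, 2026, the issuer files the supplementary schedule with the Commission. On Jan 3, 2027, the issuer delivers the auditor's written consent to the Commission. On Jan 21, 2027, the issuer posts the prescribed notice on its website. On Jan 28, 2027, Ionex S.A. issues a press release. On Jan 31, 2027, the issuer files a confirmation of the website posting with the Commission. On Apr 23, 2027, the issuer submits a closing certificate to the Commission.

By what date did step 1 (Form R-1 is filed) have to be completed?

Step 1 runs from Sep 16, 2026, when the transaction closes. 14 days after Sep 16, 2026 is Sep 30, 2026.

Sep 30, 2026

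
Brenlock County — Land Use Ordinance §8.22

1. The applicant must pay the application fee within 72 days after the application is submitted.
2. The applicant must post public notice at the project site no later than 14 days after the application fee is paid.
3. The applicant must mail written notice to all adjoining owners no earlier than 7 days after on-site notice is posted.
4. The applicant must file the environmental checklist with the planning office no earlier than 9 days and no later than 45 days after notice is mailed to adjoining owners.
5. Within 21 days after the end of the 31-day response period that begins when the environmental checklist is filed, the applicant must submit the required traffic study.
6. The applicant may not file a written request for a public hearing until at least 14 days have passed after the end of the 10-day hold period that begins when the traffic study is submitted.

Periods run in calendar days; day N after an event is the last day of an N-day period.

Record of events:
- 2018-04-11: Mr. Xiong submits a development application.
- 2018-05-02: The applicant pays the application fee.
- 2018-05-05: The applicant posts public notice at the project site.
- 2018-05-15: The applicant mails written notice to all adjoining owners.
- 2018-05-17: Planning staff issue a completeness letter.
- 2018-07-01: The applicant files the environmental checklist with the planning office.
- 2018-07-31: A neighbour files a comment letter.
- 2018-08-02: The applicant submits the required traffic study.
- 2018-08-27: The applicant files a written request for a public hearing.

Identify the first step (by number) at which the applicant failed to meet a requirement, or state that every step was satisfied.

Step 1: 72 days after 2018-04-11 (when the application is submitted) is 2018-06-22; completed 2018-05-02, before the deadline.
Step 2: 14 days after 2018-05-02 (when the application fee is paid) is 2018-05-16; 2018-05-05 is within that limit.
Step 3: the earliest permitted date is 7 days after 2018-05-05 (when on-site notice is posted), i.e. 2018-05-12; done 2018-05-15, after the minimum wait.
Step 4: the window is 9–45 days after 2018-05-15 (when notice is mailed to adjoining owners), so 2018-05-24 through 2018-06-29; done 2018-07-01 — 2 days after the window closed.

Step 4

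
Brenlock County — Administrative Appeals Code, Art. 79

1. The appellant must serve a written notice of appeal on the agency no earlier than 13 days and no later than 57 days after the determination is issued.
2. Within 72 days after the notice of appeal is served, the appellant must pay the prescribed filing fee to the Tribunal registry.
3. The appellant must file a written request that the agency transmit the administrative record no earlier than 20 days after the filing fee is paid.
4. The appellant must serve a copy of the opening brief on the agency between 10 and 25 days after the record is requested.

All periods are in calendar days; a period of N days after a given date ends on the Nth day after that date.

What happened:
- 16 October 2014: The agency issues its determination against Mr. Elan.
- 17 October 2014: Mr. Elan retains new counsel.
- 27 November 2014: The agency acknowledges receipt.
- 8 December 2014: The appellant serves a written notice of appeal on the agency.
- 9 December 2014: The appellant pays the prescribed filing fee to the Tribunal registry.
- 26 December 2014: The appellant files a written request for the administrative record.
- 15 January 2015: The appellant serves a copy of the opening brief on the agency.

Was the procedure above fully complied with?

No

(1) the permitted window runs from 16 October 2014 + 13 = 29 October 2014 to 16 October 2014 + 57 = 12 December 2014; done 8 December 2014 — within the window.
(2) due by 8 December 2014 + 72 days = 18 February 2015; 9 December 2014 is within that limit.
(3) permitted from 9 December 2014 + 20 days = 29 December 2014 onward; done 26 December 2014 — 3 days too early.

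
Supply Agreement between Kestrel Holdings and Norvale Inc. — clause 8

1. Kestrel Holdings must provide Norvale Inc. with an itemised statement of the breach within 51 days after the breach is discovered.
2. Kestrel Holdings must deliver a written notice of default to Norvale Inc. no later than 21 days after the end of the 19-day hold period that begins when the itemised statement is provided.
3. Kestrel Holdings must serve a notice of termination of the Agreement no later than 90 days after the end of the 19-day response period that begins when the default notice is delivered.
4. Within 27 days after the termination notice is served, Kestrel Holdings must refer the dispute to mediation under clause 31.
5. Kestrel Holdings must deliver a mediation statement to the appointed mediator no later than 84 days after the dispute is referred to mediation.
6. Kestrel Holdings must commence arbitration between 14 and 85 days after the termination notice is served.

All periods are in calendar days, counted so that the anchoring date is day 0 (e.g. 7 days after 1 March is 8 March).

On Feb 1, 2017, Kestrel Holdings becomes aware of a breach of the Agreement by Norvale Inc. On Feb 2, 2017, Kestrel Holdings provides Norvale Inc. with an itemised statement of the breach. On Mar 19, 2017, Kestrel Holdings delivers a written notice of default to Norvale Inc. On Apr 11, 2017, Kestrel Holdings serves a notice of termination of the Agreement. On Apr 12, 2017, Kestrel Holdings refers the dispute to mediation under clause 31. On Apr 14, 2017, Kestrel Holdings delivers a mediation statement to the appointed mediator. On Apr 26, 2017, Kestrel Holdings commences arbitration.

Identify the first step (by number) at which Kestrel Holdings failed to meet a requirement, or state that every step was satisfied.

Step 2

Step 1 — counting 51 days from Feb 1, 2017 (when the breach is discovered) gives a deadline of Mar 24, 2017; done Feb 2, 2017 — timely.
Step 2 — counting 21 days from Feb 21, 2017 (end of the 19-day hold period, which began when the itemised statement is provided on Feb 2, 2017) gives a deadline of Mar 14, 2017; not done until Mar 19, 2017, 5 days after the deadline.
That is the first point of non-compliance.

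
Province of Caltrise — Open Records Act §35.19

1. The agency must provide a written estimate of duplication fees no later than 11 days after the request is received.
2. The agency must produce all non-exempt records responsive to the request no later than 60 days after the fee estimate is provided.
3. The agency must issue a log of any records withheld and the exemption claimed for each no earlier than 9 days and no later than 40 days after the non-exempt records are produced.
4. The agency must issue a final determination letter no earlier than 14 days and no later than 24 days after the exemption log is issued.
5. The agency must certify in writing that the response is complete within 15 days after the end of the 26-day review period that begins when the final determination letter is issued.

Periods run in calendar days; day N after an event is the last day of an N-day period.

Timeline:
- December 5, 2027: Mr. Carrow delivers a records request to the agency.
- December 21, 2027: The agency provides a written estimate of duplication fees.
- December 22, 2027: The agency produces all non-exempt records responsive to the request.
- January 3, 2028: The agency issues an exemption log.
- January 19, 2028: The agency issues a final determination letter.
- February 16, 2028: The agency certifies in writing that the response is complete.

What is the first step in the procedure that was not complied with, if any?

Step 1

(1) due by December 5, 2027 + 11 days = December 16, 2027; December 21, 2027 misses that deadline by 5 days.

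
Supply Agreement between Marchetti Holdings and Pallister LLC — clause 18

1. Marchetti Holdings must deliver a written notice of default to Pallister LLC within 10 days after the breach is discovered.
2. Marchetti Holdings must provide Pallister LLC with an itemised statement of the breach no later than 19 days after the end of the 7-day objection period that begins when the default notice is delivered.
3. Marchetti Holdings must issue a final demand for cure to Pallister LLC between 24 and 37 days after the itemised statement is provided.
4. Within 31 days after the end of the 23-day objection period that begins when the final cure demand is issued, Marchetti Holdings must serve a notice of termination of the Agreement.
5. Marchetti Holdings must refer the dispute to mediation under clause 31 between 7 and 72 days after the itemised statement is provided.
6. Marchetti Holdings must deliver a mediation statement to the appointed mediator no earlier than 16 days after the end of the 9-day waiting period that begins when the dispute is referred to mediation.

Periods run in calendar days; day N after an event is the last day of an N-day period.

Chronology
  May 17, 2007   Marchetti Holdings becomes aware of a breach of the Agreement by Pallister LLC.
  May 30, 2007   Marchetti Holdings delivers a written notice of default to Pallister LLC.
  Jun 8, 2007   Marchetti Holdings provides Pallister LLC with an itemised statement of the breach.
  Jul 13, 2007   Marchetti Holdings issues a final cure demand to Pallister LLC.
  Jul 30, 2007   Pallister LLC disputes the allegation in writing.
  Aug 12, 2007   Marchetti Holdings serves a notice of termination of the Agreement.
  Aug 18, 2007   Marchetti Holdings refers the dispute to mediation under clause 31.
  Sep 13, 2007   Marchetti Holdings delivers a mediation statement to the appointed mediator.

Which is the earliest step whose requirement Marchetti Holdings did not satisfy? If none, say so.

Step 1: 10 days after May 17, 2007 (when the breach is discovered) is May 27, 2007; May 30, 2007 misses that deadline by 3 days.
No need to go further; step 1 was not satisfied.

Step 1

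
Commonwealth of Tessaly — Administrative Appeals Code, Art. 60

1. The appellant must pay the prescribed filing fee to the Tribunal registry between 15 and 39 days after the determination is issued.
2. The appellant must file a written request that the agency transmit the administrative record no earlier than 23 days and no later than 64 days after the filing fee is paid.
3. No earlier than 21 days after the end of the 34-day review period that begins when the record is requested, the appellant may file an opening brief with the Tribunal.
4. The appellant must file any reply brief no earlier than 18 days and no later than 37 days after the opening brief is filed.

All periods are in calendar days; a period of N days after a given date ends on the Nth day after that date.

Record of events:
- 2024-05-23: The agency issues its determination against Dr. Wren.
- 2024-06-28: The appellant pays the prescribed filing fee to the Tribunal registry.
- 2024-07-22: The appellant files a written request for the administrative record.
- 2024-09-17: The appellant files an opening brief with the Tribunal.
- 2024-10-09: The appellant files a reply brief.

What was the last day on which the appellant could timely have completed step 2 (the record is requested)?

Step 2 runs from 2024-06-28, when the filing fee is paid. The window is 23–64 days after 2024-06-28; it closes on 2024-08-31.

2024-08-31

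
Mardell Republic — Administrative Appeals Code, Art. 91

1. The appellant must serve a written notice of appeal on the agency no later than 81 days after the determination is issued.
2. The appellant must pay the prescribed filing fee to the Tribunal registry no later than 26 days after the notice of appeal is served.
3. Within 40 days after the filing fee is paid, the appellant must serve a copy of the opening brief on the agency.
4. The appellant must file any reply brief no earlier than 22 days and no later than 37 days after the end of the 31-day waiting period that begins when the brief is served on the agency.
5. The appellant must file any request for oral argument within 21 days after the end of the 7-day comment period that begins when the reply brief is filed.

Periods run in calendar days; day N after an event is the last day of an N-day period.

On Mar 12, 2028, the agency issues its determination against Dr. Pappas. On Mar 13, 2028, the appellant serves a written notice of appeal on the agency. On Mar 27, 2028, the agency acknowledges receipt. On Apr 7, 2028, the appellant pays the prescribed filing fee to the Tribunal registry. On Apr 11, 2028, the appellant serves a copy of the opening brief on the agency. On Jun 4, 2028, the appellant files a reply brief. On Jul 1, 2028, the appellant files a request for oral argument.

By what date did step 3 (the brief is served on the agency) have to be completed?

Step 3 runs from Apr 7, 2028, when the filing fee is paid. 40 days after Apr 7, 2028 is May 17, 2028.

May 17, 2028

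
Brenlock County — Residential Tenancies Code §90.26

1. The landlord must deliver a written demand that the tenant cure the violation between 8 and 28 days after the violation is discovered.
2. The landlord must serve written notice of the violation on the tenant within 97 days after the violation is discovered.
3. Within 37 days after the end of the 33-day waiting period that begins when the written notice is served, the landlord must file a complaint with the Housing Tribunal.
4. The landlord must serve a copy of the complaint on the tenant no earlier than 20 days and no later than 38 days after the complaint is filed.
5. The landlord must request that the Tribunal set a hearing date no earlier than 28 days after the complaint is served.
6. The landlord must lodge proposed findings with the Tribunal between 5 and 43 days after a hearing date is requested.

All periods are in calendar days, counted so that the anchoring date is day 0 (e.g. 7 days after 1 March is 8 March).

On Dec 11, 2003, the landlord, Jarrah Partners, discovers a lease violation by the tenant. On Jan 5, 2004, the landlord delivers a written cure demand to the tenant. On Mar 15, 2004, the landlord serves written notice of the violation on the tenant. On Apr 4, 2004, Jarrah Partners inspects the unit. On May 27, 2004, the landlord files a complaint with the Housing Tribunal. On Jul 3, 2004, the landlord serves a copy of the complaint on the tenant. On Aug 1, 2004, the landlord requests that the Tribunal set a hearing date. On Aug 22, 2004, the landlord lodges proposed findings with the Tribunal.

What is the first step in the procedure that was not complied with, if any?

Step 3

Step 1 — 8 and 28 days from Dec 11, 2003 (when the violation is discovered) are Dec 19, 2003 and Jan 8, 2004 respectively; done Jan 5, 2004 — within the window.
Step 2 — counting 97 days from Dec 11, 2003 (when the violation is discovered) gives a deadline of Mar 17, 2004; Mar 15, 2004 is within that limit.
Step 3 — counting 37 days from Apr 17, 2004 (end of the 33-day waiting period, which began when the written notice is served on Mar 15, 2004) gives a deadline of May 24, 2004; done May 27, 2004 — 3 days late.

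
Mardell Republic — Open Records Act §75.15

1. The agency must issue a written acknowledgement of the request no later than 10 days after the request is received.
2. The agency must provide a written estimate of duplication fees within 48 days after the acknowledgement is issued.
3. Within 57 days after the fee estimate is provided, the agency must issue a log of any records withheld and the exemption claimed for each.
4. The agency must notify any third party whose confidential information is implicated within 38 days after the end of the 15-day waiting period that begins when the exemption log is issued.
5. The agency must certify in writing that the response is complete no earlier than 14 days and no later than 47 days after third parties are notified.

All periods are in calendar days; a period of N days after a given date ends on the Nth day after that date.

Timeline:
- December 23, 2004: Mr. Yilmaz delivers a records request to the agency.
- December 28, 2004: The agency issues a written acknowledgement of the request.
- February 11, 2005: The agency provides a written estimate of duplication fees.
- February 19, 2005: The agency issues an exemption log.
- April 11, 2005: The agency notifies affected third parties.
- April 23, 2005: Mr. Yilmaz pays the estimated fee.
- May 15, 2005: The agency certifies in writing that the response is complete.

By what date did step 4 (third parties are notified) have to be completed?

April 13, 2005

The exemption log is issued on February 19, 2005; the 15-day waiting period therefore ends March 6, 2005, and step 4 runs from that date. 38 days after March 6, 2005 is April 13, 2005.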